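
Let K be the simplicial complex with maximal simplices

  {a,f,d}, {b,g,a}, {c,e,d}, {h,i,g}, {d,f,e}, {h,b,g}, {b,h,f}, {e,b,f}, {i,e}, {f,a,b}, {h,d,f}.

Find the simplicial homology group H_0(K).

Fix the vertex order a < b < c < d < e < f < g < h < i and write every simplex with vertices in increasing order. Then dim K = 2 and the simplices of K are:

  0-simplices (9): a, b, c, d, e, f, g, h, i
  1-simplices (19): ab, ad, af, ag, be, bf, bg, bh, cd, ce, de, df, dh, ef, ei, fh, gh, gi, hi
  2-simplices (10): abf, abg, adf, bef, bfh, bgh, cde, def, dfh, ghi

giving chain groups C_0 ≅ Z^9, C_1 ≅ Z^19, C_2 ≅ Z^10.

Boundary ∂_1: C_1 → C_0 is given by ∂[p,q] = [q] − [p].
The resulting 9×19 matrix has rank 8, and its Smith normal form has invariant factors (1,1,1,1,1,1,1,1).

The boundary map ∂_2: C_2 → C_1 sends each 2-simplex [p,q,r] to [q,r] − [p,r] + [p,q]. For instance
  ∂adf = df − af + ad,
  ∂bgh = gh − bh + bg.
The 19×10 boundary matrix has rank 10 and Smith normal form diag(1,1,1,1,1,1,1,1,1,1).

From H_k ≅ ker(∂_k) / im(∂_{k+1}) we obtain:

  H_0: rank C_0 − rank ∂_1 = 9 − 8 = 1, and the invariant factors of ∂_1 are all 1, so H_0 = Z.

H_0 ≅ Z.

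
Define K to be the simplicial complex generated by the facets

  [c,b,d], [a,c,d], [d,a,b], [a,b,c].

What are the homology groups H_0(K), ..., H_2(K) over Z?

K has 4 vertices, 6 edges, 4 triangles.
rank ∂_0 = 0, rank ∂_1 = 3 ⇒ b_0 = 4 − 0 − 3 = 1; all invariant factors of ∂_1 are 1 so no torsion. So H_0 ≅ Z.
rank ∂_1 = 3, rank ∂_2 = 3 ⇒ b_1 = 6 − 3 − 3 = 0; all invariant factors of ∂_2 are 1 so no torsion. So H_1 ≅ 0.
rank ∂_2 = 3, rank ∂_3 = 0 ⇒ b_2 = 4 − 3 − 0 = 1. So H_2 ≅ Z.

H_0 = Z,  H_1 = 0,  H_2 = Z.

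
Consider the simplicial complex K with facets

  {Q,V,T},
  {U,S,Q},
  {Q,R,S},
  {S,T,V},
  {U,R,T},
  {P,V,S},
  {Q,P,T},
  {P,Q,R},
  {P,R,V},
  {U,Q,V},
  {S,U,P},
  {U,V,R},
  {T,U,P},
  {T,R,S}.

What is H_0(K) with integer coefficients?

We work with the vertex ordering P < Q < R < S < T < U < V. The simplices of K, each written with vertices in increasing order, are:

  0-simplices (7): P, Q, R, S, T, U, V
  1-simplices (21): PQ, PR, PS, PT, PU, PV, QR, QS, QT, QU, QV, RS, RT, RU, RV, ST, SU, SV, TU, TV, UV
  2-simplices (14): PQR, PQT, PRV, PSU, PSV, PTU, QRS, QSU, QTV, QUV, RST, RTU, RUV, STV

Hence C_0 ≅ Z^7, C_1 ≅ Z^21, C_2 ≅ Z^14.

Boundary ∂_1: C_1 → C_0 is given by ∂[p,q] = [q] − [p].
As a 7×21 matrix over Z this has rank 6, with invariant factors (1,1,1,1,1,1).

Boundary ∂_2: C_2 → C_1 maps a triangle to the signed sum of its edges. For instance
  ∂PQR = QR − PR + PQ,
  ∂RUV = UV − RV + RU.
This gives a 21×14 integer matrix of rank 13; reducing to Smith normal form yields diagonal entries (1,1,1,1,1,1,1,1,1,1,1,1,1).

Reading off H_k = ker ∂_k / im ∂_{k+1}:

  H_0: rank C_0 − rank ∂_1 = 7 − 6 = 1, and the invariant factors of ∂_1 are all 1, so H_0 = Z.

H_0 = Z.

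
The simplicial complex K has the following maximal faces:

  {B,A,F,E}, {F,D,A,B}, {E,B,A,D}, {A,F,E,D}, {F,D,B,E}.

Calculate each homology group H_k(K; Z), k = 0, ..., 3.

H_0 ≅ Z,  H_1 = 0,  H_2 = 0,  H_3 ≅ Z.

Order the vertices as A < B < D < E < F. Listing each simplex with vertices in this order, K has dimension 3 with simplices:

  0-simplices (5): A, B, D, E, F
  1-simplices (10): AB, AD, AE, AF, BD, BE, BF, DE, DF, EF
  2-simplices (10): ABD, ABE, ABF, ADE, ADF, AEF, BDE, BDF, BEF, DEF
  3-simplices (5): ABDE, ABDF, ABEF, ADEF, BDEF

so the chain groups are C_0 ≅ Z^5, C_1 ≅ Z^10, C_2 ≅ Z^10, C_3 ≅ Z^5.

∂_1: C_1 → C_0 is given by ∂[p,q] = [q] − [p]. For instance
  ∂AD = D − A.
The resulting 5×10 matrix has rank 4, and its Smith normal form has invariant factors (1,1,1,1).

∂_2: C_2 → C_1 maps a triangle to the signed sum of its edges. For instance
  ∂AEF = EF − AF + AE,
  ∂ABF = BF − AF + AB.
The resulting 10×10 matrix has rank 6, and its Smith normal form has invariant factors (1,1,1,1,1,1).

Boundary ∂_3: C_3 → C_2 sends each 3-simplex σ to the alternating sum Σ_i (−1)^i (σ with its i-th vertex removed). For instance
  ∂ABDF = BDF − ADF + ABF − ABD,
  ∂BDEF = DEF − BEF + BDF − BDE.
This gives a 10×5 integer matrix of rank 4; reducing to Smith normal form yields diagonal entries (1,1,1,1).

Computing H_k = (kernel of ∂_k) / (image of ∂_{k+1}):

  H_0: rank C_0 − rank ∂_1 = 5 − 4 = 1, and the invariant factors of ∂_1 are all 1, so H_0 ≅ Z.
  H_1: rank ker ∂_1 − rank ∂_2 = (10 − 4) − 6 = 0, and the invariant factors of ∂_2 are all 1, so H_1 ≅ 0.
  H_2: rank ker ∂_2 − rank ∂_3 = (10 − 6) − 4 = 0, and the invariant factors of ∂_3 are all 1, so H_2 ≅ 0.
  H_3: rank ker ∂_3 − rank ∂_4 = (5 − 4) − 0 = 1, and there is no ∂_4, so H_3 ≅ Z.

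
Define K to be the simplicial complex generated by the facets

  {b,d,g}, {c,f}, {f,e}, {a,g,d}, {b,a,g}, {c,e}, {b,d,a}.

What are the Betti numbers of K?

b_0 = 2, b_1 = 1, b_2 = 1.

Order the vertices as a < b < c < d < e < f < g. Listing each simplex with vertices in this order, K has dimension 2 with simplices:

  0-simplices (7): a, b, c, d, e, f, g
  1-simplices (9): ab, ad, ag, bd, bg, ce, cf, dg, ef
  2-simplices (4): abd, abg, adg, bdg

giving chain groups C_0 ≅ Z^7, C_1 ≅ Z^9, C_2 ≅ Z^4.

Boundary ∂_1: C_1 → C_0 maps an edge to its endpoints' difference, ∂[p,q] = q − p. For instance
  ∂dg = g − d.
As a 7×9 matrix over Z this has rank 5, with invariant factors (1,1,1,1,1).

Boundary ∂_2: C_2 → C_1 maps a triangle to the signed sum of its edges. For instance
  ∂abd = bd − ad + ab,
  ∂adg = dg − ag + ad.
This gives a 9×4 integer matrix of rank 3; reducing to Smith normal form yields diagonal entries (1,1,1).

Computing H_k = (kernel of ∂_k) / (image of ∂_{k+1}):

  H_0: rank C_0 − rank ∂_1 = 7 − 5 = 2, and the invariant factors of ∂_1 are all 1, so H_0 = Z^2.
  H_1: rank ker ∂_1 − rank ∂_2 = (9 − 5) − 3 = 1, and the invariant factors of ∂_2 are all 1, so H_1 = Z.
  H_2: rank ker ∂_2 − rank ∂_3 = (4 − 3) − 0 = 1, and there is no ∂_3, so H_2 = Z.

As a check, the Euler characteristic is 7 − 9 + 4 = 2, which agrees with 2 − 1 + 1 = 2.

Hence the Betti numbers are b_0 = 2, b_1 = 1, b_2 = 1.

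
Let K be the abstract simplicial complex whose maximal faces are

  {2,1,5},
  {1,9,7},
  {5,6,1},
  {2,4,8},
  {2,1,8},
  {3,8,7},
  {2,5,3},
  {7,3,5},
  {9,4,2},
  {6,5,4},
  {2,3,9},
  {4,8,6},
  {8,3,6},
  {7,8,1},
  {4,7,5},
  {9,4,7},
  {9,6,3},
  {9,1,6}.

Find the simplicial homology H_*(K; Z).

Fix the vertex order 1 < 2 < 3 < 4 < 5 < 6 < 7 < 8 < 9 and write every simplex with vertices in increasing order. Then dim K = 2 and the simplices of K are:

  0-simplices (9): [1], [2], [3], [4], [5], [6], [7], [8], [9]
  1-simplices (27): (27 of them)
  2-simplices (18): [1,2,5], [1,2,8], [1,5,6], [1,6,9], [1,7,8], [1,7,9], [2,3,5], [2,3,9], [2,4,8], [2,4,9], [3,5,7], [3,6,8], [3,6,9], [3,7,8], [4,5,6], [4,5,7], [4,6,8], [4,7,9]

so the chain groups are C_0 ≅ Z^9, C_1 ≅ Z^27, C_2 ≅ Z^18.

Boundary ∂_1: C_1 → C_0 is given by ∂[p,q] = [q] − [p]. For instance
  ∂[2,4] = [4] − [2].
The resulting 9×27 matrix has rank 8, and its Smith normal form has invariant factors (1,1,1,1,1,1,1,1).

The boundary map ∂_2: C_2 → C_1 maps a triangle to the signed sum of its edges. For instance
  ∂[2,3,5] = [3,5] − [2,5] + [2,3],
  ∂[2,4,8] = [4,8] − [2,8] + [2,4].
The resulting 27×18 matrix has rank 17, and its Smith normal form has invariant factors (1,1,1,1,1,1,1,1,1,1,1,1,1,1,1,1,1).

Now H_k = ker ∂_k / im ∂_{k+1}, so:

  H_0: rank C_0 − rank ∂_1 = 9 − 8 = 1, and the invariant factors of ∂_1 are all 1, so H_0 ≅ Z.
  H_1: rank ker ∂_1 − rank ∂_2 = (27 − 8) − 17 = 2, and the invariant factors of ∂_2 are all 1, so H_1 ≅ Z^2.
  H_2: rank ker ∂_2 − rank ∂_3 = (18 − 17) − 0 = 1, and there is no ∂_3, so H_2 ≅ Z.

As a check, the Euler characteristic is 9 − 27 + 18 = 0, which agrees with 1 − 2 + 1 = 0.

H_0 = Z,  H_1 = Z^2,  H_2 = Z.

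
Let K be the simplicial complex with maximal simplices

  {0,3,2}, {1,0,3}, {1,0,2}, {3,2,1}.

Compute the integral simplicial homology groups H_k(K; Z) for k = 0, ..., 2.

We work with the vertex ordering 0 < 1 < 2 < 3. The simplices of K, each written with vertices in increasing order, are:

  0-simplices (4): [0], [1], [2], [3]
  1-simplices (6): [0,1], [0,2], [0,3], [1,2], [1,3], [2,3]
  2-simplices (4): [0,1,2], [0,1,3], [0,2,3], [1,2,3]

Hence C_0 ≅ Z^4, C_1 ≅ Z^6, C_2 ≅ Z^4.

∂_1: C_1 → C_0 sends each edge [p,q] (with p < q) to q − p. For instance
  ∂[0,1] = [1] − [0].
As a 4×6 matrix over Z this has rank 3, with invariant factors (1,1,1).

The boundary map ∂_2: C_2 → C_1 acts by ∂[p,q,r] = [q,r] − [p,r] + [p,q]. For instance
  ∂[0,2,3] = [2,3] − [0,3] + [0,2],
  ∂[1,2,3] = [2,3] − [1,3] + [1,2].
The 6×4 boundary matrix has rank 3 and Smith normal form diag(1,1,1).

Computing H_k = (kernel of ∂_k) / (image of ∂_{k+1}):

  H_0: rank C_0 − rank ∂_1 = 4 − 3 = 1, and the invariant factors of ∂_1 are all 1, so H_0 = Z.
  H_1: rank ker ∂_1 − rank ∂_2 = (6 − 3) − 3 = 0, and the invariant factors of ∂_2 are all 1, so H_1 = 0.
  H_2: rank ker ∂_2 − rank ∂_3 = (4 − 3) − 0 = 1, and there is no ∂_3, so H_2 = Z.

(K is a triangulation of the 2-sphere S^2.)

H_0 ≅ Z,  H_1 = 0,  H_2 ≅ Z.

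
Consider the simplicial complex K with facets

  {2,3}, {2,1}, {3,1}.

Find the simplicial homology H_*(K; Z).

H_0 ≅ Z,  H_1 ≅ Z.

We work with the vertex ordering 1 < 2 < 3. The simplices of K, each written with vertices in increasing order, are:

  0-simplices (3): [1], [2], [3]
  1-simplices (3): [1,2], [1,3], [2,3]

giving chain groups C_0 ≅ Z^3, C_1 ≅ Z^3.

∂_1: C_1 → C_0 sends each edge [p,q] (with p < q) to q − p. For instance
  ∂[1,2] = [2] − [1].
The resulting 3×3 matrix has rank 2, and its Smith normal form has invariant factors (1,1).

Computing H_k = (kernel of ∂_k) / (image of ∂_{k+1}):

  H_0: rank C_0 − rank ∂_1 = 3 − 2 = 1, and the invariant factors of ∂_1 are all 1, so H_0 = Z.
  H_1: rank ker ∂_1 − rank ∂_2 = (3 − 2) − 0 = 1, and there is no ∂_2, so H_1 = Z.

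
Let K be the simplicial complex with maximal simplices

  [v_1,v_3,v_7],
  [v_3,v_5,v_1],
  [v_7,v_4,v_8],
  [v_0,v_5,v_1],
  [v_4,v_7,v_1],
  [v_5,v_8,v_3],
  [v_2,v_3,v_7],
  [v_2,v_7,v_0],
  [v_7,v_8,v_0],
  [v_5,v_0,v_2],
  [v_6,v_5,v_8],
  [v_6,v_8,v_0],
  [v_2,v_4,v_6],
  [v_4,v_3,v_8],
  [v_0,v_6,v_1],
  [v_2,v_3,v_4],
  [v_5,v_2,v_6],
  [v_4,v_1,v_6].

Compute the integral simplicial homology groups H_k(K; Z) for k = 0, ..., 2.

H_0 ≅ Z,  H_1 ≅ Z ⊕ Z/2Z,  H_2 = 0.

Order the vertices as v_0 < v_1 < v_2 < v_3 < v_4 < v_5 < v_6 < v_7 < v_8. Listing each simplex with vertices in this order, K has dimension 2 with simplices:

  0-simplices (9): [v_0], [v_1], [v_2], [v_3], [v_4], [v_5], [v_6], [v_7], [v_8]
  1-simplices (27): (27 of them)
  2-simplices (18): (18 of them)

so the chain groups are C_0 ≅ Z^9, C_1 ≅ Z^27, C_2 ≅ Z^18.

The boundary map ∂_1: C_1 → C_0 sends each edge [p,q] (with p < q) to q − p. For instance
  ∂[v_7,v_8] = [v_8] − [v_7].
This gives a 9×27 integer matrix of rank 8; reducing to Smith normal form yields diagonal entries (1,1,1,1,1,1,1,1).

Boundary ∂_2: C_2 → C_1 sends each 2-simplex [p,q,r] to [q,r] − [p,r] + [p,q]. For instance
  ∂[v_0,v_1,v_6] = [v_1,v_6] − [v_0,v_6] + [v_0,v_1],
  ∂[v_2,v_4,v_6] = [v_4,v_6] − [v_2,v_6] + [v_2,v_4].
This gives a 27×18 integer matrix of rank 18; reducing to Smith normal form yields diagonal entries (1,1,1,1,1,1,1,1,1,1,1,1,1,1,1,1,1,2).

Now H_k = ker ∂_k / im ∂_{k+1}, so:

  H_0: rank C_0 − rank ∂_1 = 9 − 8 = 1, and the invariant factors of ∂_1 are all 1, so H_0 = Z.
  H_1: rank ker ∂_1 − rank ∂_2 = (27 − 8) − 18 = 1, and ∂_2 has invariant factor 2 > 1, so H_1 = Z ⊕ Z/2Z.
  H_2: rank ker ∂_2 − rank ∂_3 = (18 − 18) − 0 = 0, and there is no ∂_3, so H_2 = 0.

As a check, the Euler characteristic is 9 − 27 + 18 = 0, which agrees with 1 − 1 + 0 = 0.
(K is a triangulation of the Klein bottle.)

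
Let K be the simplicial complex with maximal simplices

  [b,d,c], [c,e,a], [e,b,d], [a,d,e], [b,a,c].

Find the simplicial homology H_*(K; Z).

H_0 ≅ Z,  H_1 ≅ Z,  H_2 = 0.

We work with the vertex ordering a < b < c < d < e. The simplices of K, each written with vertices in increasing order, are:

  0-simplices (5): a, b, c, d, e
  1-simplices (10): ab, ac, ad, ae, bc, bd, be, cd, ce, de
  2-simplices (5): abc, ace, ade, bcd, bde

giving chain groups C_0 ≅ Z^5, C_1 ≅ Z^10, C_2 ≅ Z^5.

Boundary ∂_1: C_1 → C_0 sends each edge [p,q] (with p < q) to q − p. For instance
  ∂ac = c − a.
The resulting 5×10 matrix has rank 4, and its Smith normal form has invariant factors (1,1,1,1).

Boundary ∂_2: C_2 → C_1 maps a triangle to the signed sum of its edges. For instance
  ∂ace = ce − ae + ac,
  ∂abc = bc − ac + ab.
This gives a 10×5 integer matrix of rank 5; reducing to Smith normal form yields diagonal entries (1,1,1,1,1).

Now H_k = ker ∂_k / im ∂_{k+1}, so:

  H_0: rank C_0 − rank ∂_1 = 5 − 4 = 1, and the invariant factors of ∂_1 are all 1, so H_0 ≅ Z.
  H_1: rank ker ∂_1 − rank ∂_2 = (10 − 4) − 5 = 1, and the invariant factors of ∂_2 are all 1, so H_1 ≅ Z.
  H_2: rank ker ∂_2 − rank ∂_3 = (5 − 5) − 0 = 0, and there is no ∂_3, so H_2 ≅ 0.

As a check, the Euler characteristic is 5 − 10 + 5 = 0, which agrees with 1 − 1 + 0 = 0.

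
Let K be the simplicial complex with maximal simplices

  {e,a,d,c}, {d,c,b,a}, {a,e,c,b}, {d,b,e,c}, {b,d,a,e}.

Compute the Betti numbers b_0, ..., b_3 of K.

b_0 = 1, b_1 = 0, b_2 = 0, b_3 = 1.

Take the total order a < b < c < d < e on the vertex set. Then K (dimension 3) consists of the simplices:

  0-simplices (5): a, b, c, d, e
  1-simplices (10): ab, ac, ad, ae, bc, bd, be, cd, ce, de
  2-simplices (10): abc, abd, abe, acd, ace, ade, bcd, bce, bde, cde
  3-simplices (5): abcd, abce, abde, acde, bcde

Hence C_0 ≅ Z^5, C_1 ≅ Z^10, C_2 ≅ Z^10, C_3 ≅ Z^5.

The boundary map ∂_1: C_1 → C_0 maps an edge to its endpoints' difference, ∂[p,q] = q − p.
As a 5×10 matrix over Z this has rank 4, with invariant factors (1,1,1,1).

Boundary ∂_2: C_2 → C_1 acts by ∂[p,q,r] = [q,r] − [p,r] + [p,q]. For instance
  ∂ade = de − ae + ad,
  ∂abc = bc − ac + ab.
The 10×10 boundary matrix has rank 6 and Smith normal form diag(1,1,1,1,1,1).

The boundary map ∂_3: C_3 → C_2 sends each 3-simplex σ to the alternating sum Σ_i (−1)^i (σ with its i-th vertex removed). For instance
  ∂acde = cde − ade + ace − acd,
  ∂abcd = bcd − acd + abd − abc.
The 10×5 boundary matrix has rank 4 and Smith normal form diag(1,1,1,1).

Reading off H_k = ker ∂_k / im ∂_{k+1}:

  H_0: rank C_0 − rank ∂_1 = 5 − 4 = 1, and the invariant factors of ∂_1 are all 1, so H_0 ≅ Z.
  H_1: rank ker ∂_1 − rank ∂_2 = (10 − 4) − 6 = 0, and the invariant factors of ∂_2 are all 1, so H_1 ≅ 0.
  H_2: rank ker ∂_2 − rank ∂_3 = (10 − 6) − 4 = 0, and the invariant factors of ∂_3 are all 1, so H_2 ≅ 0.
  H_3: rank ker ∂_3 − rank ∂_4 = (5 − 4) − 0 = 1, and there is no ∂_4, so H_3 ≅ Z.

Hence the Betti numbers are b_0 = 1, b_1 = 0, b_2 = 0, b_3 = 1.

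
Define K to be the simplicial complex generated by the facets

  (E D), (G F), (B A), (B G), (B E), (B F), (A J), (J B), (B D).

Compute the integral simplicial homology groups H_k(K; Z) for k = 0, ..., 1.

H_0 ≅ Z,  H_1 ≅ Z^3.

Take the total order A < B < D < E < F < G < J on the vertex set. Then K (dimension 1) consists of the simplices:

  0-simplices (7): A, B, D, E, F, G, J
  1-simplices (9): AB, AJ, BD, BE, BF, BG, BJ, DE, FG

Hence C_0 ≅ Z^7, C_1 ≅ Z^9.

∂_1: C_1 → C_0 maps an edge to its endpoints' difference, ∂[p,q] = q − p.
This gives a 7×9 integer matrix of rank 6; reducing to Smith normal form yields diagonal entries (1,1,1,1,1,1).

From H_k ≅ ker(∂_k) / im(∂_{k+1}) we obtain:

  H_0: rank C_0 − rank ∂_1 = 7 − 6 = 1, and the invariant factors of ∂_1 are all 1, so H_0 = Z.
  H_1: rank ker ∂_1 − rank ∂_2 = (9 − 6) − 0 = 3, and there is no ∂_2, so H_1 = Z^3.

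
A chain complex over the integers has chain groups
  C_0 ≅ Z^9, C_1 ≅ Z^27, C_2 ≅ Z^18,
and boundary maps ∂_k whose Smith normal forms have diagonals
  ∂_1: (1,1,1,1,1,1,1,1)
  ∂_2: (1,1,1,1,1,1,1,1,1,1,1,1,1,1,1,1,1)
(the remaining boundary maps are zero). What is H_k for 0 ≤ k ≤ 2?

H_0 ≅ Z,  H_1 ≅ Z^2,  H_2 ≅ Z.

H_0: b_0 = 9 − 0 − 8 = 1; torsion from ∂_1 factors > 1: none. So H_0 ≅ Z.
H_1: b_1 = 27 − 8 − 17 = 2; torsion from ∂_2 factors > 1: none. So H_1 ≅ Z^2.
H_2: b_2 = 18 − 17 − 0 = 1; torsion from ∂_3 factors > 1: none. So H_2 ≅ Z.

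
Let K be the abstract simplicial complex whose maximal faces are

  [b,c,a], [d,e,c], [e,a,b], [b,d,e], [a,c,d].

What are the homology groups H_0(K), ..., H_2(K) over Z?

H_0 ≅ Z,  H_1 ≅ Z,  H_2 = 0.

Take the total order a < b < c < d < e on the vertex set. Then K (dimension 2) consists of the simplices:

  0-simplices (5): a, b, c, d, e
  1-simplices (10): ab, ac, ad, ae, bc, bd, be, cd, ce, de
  2-simplices (5): abc, abe, acd, bde, cde

Hence C_0 ≅ Z^5, C_1 ≅ Z^10, C_2 ≅ Z^5.

Boundary ∂_1: C_1 → C_0 sends each edge [p,q] (with p < q) to q − p. For instance
  ∂ad = d − a.
The 5×10 boundary matrix has rank 4 and Smith normal form diag(1,1,1,1).

The boundary map ∂_2: C_2 → C_1 sends each 2-simplex [p,q,r] to [q,r] − [p,r] + [p,q]. For instance
  ∂abe = be − ae + ab,
  ∂abc = bc − ac + ab.
The resulting 10×5 matrix has rank 5, and its Smith normal form has invariant factors (1,1,1,1,1).

Now H_k = ker ∂_k / im ∂_{k+1}, so:

  H_0: rank C_0 − rank ∂_1 = 5 − 4 = 1, and the invariant factors of ∂_1 are all 1, so H_0 = Z.
  H_1: rank ker ∂_1 − rank ∂_2 = (10 − 4) − 5 = 1, and the invariant factors of ∂_2 are all 1, so H_1 = Z.
  H_2: rank ker ∂_2 − rank ∂_3 = (5 − 5) − 0 = 0, and there is no ∂_3, so H_2 = 0.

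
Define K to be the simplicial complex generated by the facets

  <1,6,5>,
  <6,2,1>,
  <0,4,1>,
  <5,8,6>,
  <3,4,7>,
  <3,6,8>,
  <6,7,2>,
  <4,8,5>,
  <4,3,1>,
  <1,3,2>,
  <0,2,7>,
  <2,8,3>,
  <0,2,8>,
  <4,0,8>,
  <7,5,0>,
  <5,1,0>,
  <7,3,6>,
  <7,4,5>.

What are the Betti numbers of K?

K has 9 vertices, 27 edges, 18 triangles.
rank ∂_0 = 0, rank ∂_1 = 8 ⇒ b_0 = 9 − 0 − 8 = 1; all invariant factors of ∂_1 are 1 so no torsion. So H_0 ≅ Z.
rank ∂_1 = 8, rank ∂_2 = 18 ⇒ b_1 = 27 − 8 − 18 = 1; ∂_2 has invariant factor(s) [2] giving torsion. So H_1 ≅ Z ⊕ Z/2.
rank ∂_2 = 18, rank ∂_3 = 0 ⇒ b_2 = 18 − 18 − 0 = 0. So H_2 ≅ 0.

b_0 = 1, b_1 = 1, b_2 = 0.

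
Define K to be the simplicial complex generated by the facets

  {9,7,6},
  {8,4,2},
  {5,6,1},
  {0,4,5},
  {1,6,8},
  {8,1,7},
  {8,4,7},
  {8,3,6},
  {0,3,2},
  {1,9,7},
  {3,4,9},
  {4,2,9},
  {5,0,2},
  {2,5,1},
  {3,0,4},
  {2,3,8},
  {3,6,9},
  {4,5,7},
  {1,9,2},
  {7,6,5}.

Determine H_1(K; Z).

Fix the vertex order 0 < 1 < 2 < 3 < 4 < 5 < 6 < 7 < 8 < 9 and write every simplex with vertices in increasing order. Then dim K = 2 and the simplices of K are:

  0-simplices (10): [0], [1], [2], [3], [4], [5], [6], [7], [8], [9]
  1-simplices (30): (30 of them)
  2-simplices (20): (20 of them)

giving chain groups C_0 ≅ Z^10, C_1 ≅ Z^30, C_2 ≅ Z^20.

Boundary ∂_1: C_1 → C_0 sends each edge [p,q] (with p < q) to q − p. For instance
  ∂[2,9] = [9] − [2].
This gives a 10×30 integer matrix of rank 9; reducing to Smith normal form yields diagonal entries (1,1,1,1,1,1,1,1,1).

Boundary ∂_2: C_2 → C_1 sends each 2-simplex [p,q,r] to [q,r] − [p,r] + [p,q]. For instance
  ∂[2,4,9] = [4,9] − [2,9] + [2,4],
  ∂[1,7,9] = [7,9] − [1,9] + [1,7].
The 30×20 boundary matrix has rank 20 and Smith normal form diag(1,1,1,1,1,1,1,1,1,1,1,1,1,1,1,1,1,1,1,2).

Reading off H_k = ker ∂_k / im ∂_{k+1}:

  H_1: rank ker ∂_1 − rank ∂_2 = (30 − 9) − 20 = 1, and ∂_2 has invariant factor 2 > 1, so H_1 ≅ Z ⊕ Z/2.

(K is a triangulation of the Klein bottle.)

H_1 ≅ Z ⊕ Z/2.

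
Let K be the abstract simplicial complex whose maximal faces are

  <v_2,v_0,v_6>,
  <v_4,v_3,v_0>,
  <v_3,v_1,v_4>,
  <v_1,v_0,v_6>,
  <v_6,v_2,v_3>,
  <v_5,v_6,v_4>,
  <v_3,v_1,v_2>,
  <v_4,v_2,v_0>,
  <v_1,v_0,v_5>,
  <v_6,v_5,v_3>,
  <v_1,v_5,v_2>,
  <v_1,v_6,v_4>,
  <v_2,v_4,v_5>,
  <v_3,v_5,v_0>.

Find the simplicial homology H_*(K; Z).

H_0 ≅ Z,  H_1 ≅ Z^2,  H_2 ≅ Z.

Fix the vertex order v_0 < v_1 < v_2 < v_3 < v_4 < v_5 < v_6 and write every simplex with vertices in increasing order. Then dim K = 2 and the simplices of K are:

  0-simplices (7): [v_0], [v_1], [v_2], [v_3], [v_4], [v_5], [v_6]
  1-simplices (21): (21 of them)
  2-simplices (14): (14 of them)

so the chain groups are C_0 ≅ Z^7, C_1 ≅ Z^21, C_2 ≅ Z^14.

The boundary map ∂_1: C_1 → C_0 is given by ∂[p,q] = [q] − [p].
This gives a 7×21 integer matrix of rank 6; reducing to Smith normal form yields diagonal entries (1,1,1,1,1,1).

Boundary ∂_2: C_2 → C_1 sends each 2-simplex [p,q,r] to [q,r] − [p,r] + [p,q]. For instance
  ∂[v_2,v_4,v_5] = [v_4,v_5] − [v_2,v_5] + [v_2,v_4],
  ∂[v_0,v_3,v_4] = [v_3,v_4] − [v_0,v_4] + [v_0,v_3].
This gives a 21×14 integer matrix of rank 13; reducing to Smith normal form yields diagonal entries (1,1,1,1,1,1,1,1,1,1,1,1,1).

From H_k ≅ ker(∂_k) / im(∂_{k+1}) we obtain:

  H_0: rank C_0 − rank ∂_1 = 7 − 6 = 1, and the invariant factors of ∂_1 are all 1, so H_0 = Z.
  H_1: rank ker ∂_1 − rank ∂_2 = (21 − 6) − 13 = 2, and the invariant factors of ∂_2 are all 1, so H_1 = Z^2.
  H_2: rank ker ∂_2 − rank ∂_3 = (14 − 13) − 0 = 1, and there is no ∂_3, so H_2 = Z.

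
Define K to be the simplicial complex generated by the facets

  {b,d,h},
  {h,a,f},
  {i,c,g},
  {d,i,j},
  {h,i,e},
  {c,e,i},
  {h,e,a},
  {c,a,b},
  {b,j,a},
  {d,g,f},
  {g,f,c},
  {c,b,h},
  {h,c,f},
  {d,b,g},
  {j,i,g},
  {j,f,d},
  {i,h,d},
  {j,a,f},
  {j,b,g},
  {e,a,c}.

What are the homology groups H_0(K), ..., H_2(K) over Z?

Take the total order a < b < c < d < e < f < g < h < i < j on the vertex set. Then K (dimension 2) consists of the simplices:

  0-simplices (10): a, b, c, d, e, f, g, h, i, j
  1-simplices (30): ab, ac, ae, af, ah, aj, bc, bd, bg, bh, bj, ce, cf, cg, ch, ci, df, dg, dh, di, dj, eh, ei, fg, fh, fj, gi, gj, hi, ij
  2-simplices (20): abc, abj, ace, aeh, afh, afj, bch, bdg, bdh, bgj, cei, cfg, cfh, cgi, dfg, dfj, dhi, dij, ehi, gij

so the chain groups are C_0 ≅ Z^10, C_1 ≅ Z^30, C_2 ≅ Z^20.

The boundary map ∂_1: C_1 → C_0 maps an edge to its endpoints' difference, ∂[p,q] = q − p.
The resulting 10×30 matrix has rank 9, and its Smith normal form has invariant factors (1,1,1,1,1,1,1,1,1).

Boundary ∂_2: C_2 → C_1 acts by ∂[p,q,r] = [q,r] − [p,r] + [p,q]. For instance
  ∂bdg = dg − bg + bd,
  ∂afh = fh − ah + af.
This gives a 30×20 integer matrix of rank 20; reducing to Smith normal form yields diagonal entries (1,1,1,1,1,1,1,1,1,1,1,1,1,1,1,1,1,1,1,2).

From H_k ≅ ker(∂_k) / im(∂_{k+1}) we obtain:

  H_0: rank C_0 − rank ∂_1 = 10 − 9 = 1, and the invariant factors of ∂_1 are all 1, so H_0 = Z.
  H_1: rank ker ∂_1 − rank ∂_2 = (30 − 9) − 20 = 1, and ∂_2 has invariant factor 2 > 1, so H_1 = Z ⊕ Z/2Z.
  H_2: rank ker ∂_2 − rank ∂_3 = (20 − 20) − 0 = 0, and there is no ∂_3, so H_2 = 0.

(K is a triangulation of the Klein bottle.)

H_0 ≅ Z,  H_1 ≅ Z ⊕ Z/2Z,  H_2 = 0.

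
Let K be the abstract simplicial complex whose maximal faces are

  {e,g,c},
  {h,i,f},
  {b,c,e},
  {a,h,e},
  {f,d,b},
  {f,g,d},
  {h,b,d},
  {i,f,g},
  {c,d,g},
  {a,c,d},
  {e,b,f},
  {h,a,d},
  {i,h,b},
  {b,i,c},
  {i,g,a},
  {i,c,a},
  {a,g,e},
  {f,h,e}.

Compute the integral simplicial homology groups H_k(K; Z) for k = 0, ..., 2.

H_0 = Z,  H_1 = Z ⊕ Z/2Z,  H_2 = 0.

Order the vertices as a < b < c < d < e < f < g < h < i. Listing each simplex with vertices in this order, K has dimension 2 with simplices:

  0-simplices (9): a, b, c, d, e, f, g, h, i
  1-simplices (27): ac, ad, ae, ag, ah, ai, bc, bd, be, bf, bh, bi, cd, ce, cg, ci, df, dg, dh, ef, eg, eh, fg, fh, fi, gi, hi
  2-simplices (18): acd, aci, adh, aeg, aeh, agi, bce, bci, bdf, bdh, bef, bhi, cdg, ceg, dfg, efh, fgi, fhi

Hence C_0 ≅ Z^9, C_1 ≅ Z^27, C_2 ≅ Z^18.

∂_1: C_1 → C_0 sends each edge [p,q] (with p < q) to q − p. For instance
  ∂bf = f − b.
As a 9×27 matrix over Z this has rank 8, with invariant factors (1,1,1,1,1,1,1,1).

Boundary ∂_2: C_2 → C_1 acts by ∂[p,q,r] = [q,r] − [p,r] + [p,q]. For instance
  ∂bdh = dh − bh + bd,
  ∂acd = cd − ad + ac.
The resulting 27×18 matrix has rank 18, and its Smith normal form has invariant factors (1,1,1,1,1,1,1,1,1,1,1,1,1,1,1,1,1,2).

Now H_k = ker ∂_k / im ∂_{k+1}, so:

  H_0: rank C_0 − rank ∂_1 = 9 − 8 = 1, and the invariant factors of ∂_1 are all 1, so H_0 = Z.
  H_1: rank ker ∂_1 − rank ∂_2 = (27 − 8) − 18 = 1, and ∂_2 has invariant factor 2 > 1, so H_1 = Z ⊕ Z/2Z.
  H_2: rank ker ∂_2 − rank ∂_3 = (18 − 18) − 0 = 0, and there is no ∂_3, so H_2 = 0.

As a check, the Euler characteristic is 9 − 27 + 18 = 0, which agrees with 1 − 1 + 0 = 0.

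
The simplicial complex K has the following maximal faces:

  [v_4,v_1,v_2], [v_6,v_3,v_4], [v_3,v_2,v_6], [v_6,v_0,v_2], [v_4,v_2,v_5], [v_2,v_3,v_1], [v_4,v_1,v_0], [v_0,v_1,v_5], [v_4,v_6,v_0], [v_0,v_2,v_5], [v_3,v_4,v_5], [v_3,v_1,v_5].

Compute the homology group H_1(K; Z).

Fix the vertex order v_0 < v_1 < v_2 < v_3 < v_4 < v_5 < v_6 and write every simplex with vertices in increasing order. Then dim K = 2 and the simplices of K are:

  0-simplices (7): [v_0], [v_1], [v_2], [v_3], [v_4], [v_5], [v_6]
  1-simplices (18): (18 of them)
  2-simplices (12): (12 of them)

giving chain groups C_0 ≅ Z^7, C_1 ≅ Z^18, C_2 ≅ Z^12.

Boundary ∂_1: C_1 → C_0 sends each edge [p,q] (with p < q) to q − p. For instance
  ∂[v_2,v_5] = [v_5] − [v_2].
This gives a 7×18 integer matrix of rank 6; reducing to Smith normal form yields diagonal entries (1,1,1,1,1,1).

∂_2: C_2 → C_1 maps a triangle to the signed sum of its edges. For instance
  ∂[v_0,v_1,v_5] = [v_1,v_5] − [v_0,v_5] + [v_0,v_1],
  ∂[v_1,v_2,v_3] = [v_2,v_3] − [v_1,v_3] + [v_1,v_2].
This gives a 18×12 integer matrix of rank 12; reducing to Smith normal form yields diagonal entries (1,1,1,1,1,1,1,1,1,1,1,2).

Reading off H_k = ker ∂_k / im ∂_{k+1}:

  H_1: rank ker ∂_1 − rank ∂_2 = (18 − 6) − 12 = 0, and ∂_2 has invariant factor 2 > 1, so H_1 = Z/2.

H_1 = Z/2.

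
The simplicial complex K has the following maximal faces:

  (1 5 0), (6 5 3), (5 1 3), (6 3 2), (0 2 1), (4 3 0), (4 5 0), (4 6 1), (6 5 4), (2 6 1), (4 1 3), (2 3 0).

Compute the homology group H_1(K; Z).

H_1 = Z/2Z.

K has 7 vertices, 18 edges, 12 triangles.
rank ∂_1 = 6, rank ∂_2 = 12 ⇒ b_1 = 18 − 6 − 12 = 0; ∂_2 has invariant factor(s) [2] giving torsion. So H_1 ≅ Z/2Z.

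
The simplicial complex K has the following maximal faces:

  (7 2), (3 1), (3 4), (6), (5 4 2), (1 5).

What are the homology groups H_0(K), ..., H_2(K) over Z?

H_0 = Z^2,  H_1 = Z,  H_2 = 0.

Fix the vertex order 1 < 2 < 3 < 4 < 5 < 6 < 7 and write every simplex with vertices in increasing order. Then dim K = 2 and the simplices of K are:

  0-simplices (7): [1], [2], [3], [4], [5], [6], [7]
  1-simplices (7): [1,3], [1,5], [2,4], [2,5], [2,7], [3,4], [4,5]
  2-simplices (1): [2,4,5]

so the chain groups are C_0 ≅ Z^7, C_1 ≅ Z^7, C_2 ≅ Z^1.

∂_1: C_1 → C_0 maps an edge to its endpoints' difference, ∂[p,q] = q − p. For instance
  ∂[4,5] = [5] − [4].
The 7×7 boundary matrix has rank 5 and Smith normal form diag(1,1,1,1,1).

∂_2: C_2 → C_1 maps a triangle to the signed sum of its edges. For instance
  ∂[2,4,5] = [4,5] − [2,5] + [2,4].
The resulting 7×1 matrix has rank 1, and its Smith normal form has invariant factors (1).

Reading off H_k = ker ∂_k / im ∂_{k+1}:

  H_0: rank C_0 − rank ∂_1 = 7 − 5 = 2, and the invariant factors of ∂_1 are all 1, so H_0 = Z^2.
  H_1: rank ker ∂_1 − rank ∂_2 = (7 − 5) − 1 = 1, and the invariant factors of ∂_2 are all 1, so H_1 = Z.
  H_2: rank ker ∂_2 − rank ∂_3 = (1 − 1) − 0 = 0, and there is no ∂_3, so H_2 = 0.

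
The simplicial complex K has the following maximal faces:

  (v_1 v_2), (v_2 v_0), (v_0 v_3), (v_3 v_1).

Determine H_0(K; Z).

Fix the vertex order v_0 < v_1 < v_2 < v_3 and write every simplex with vertices in increasing order. Then dim K = 1 and the simplices of K are:

  0-simplices (4): [v_0], [v_1], [v_2], [v_3]
  1-simplices (4): [v_0,v_2], [v_0,v_3], [v_1,v_2], [v_1,v_3]

Hence C_0 ≅ Z^4, C_1 ≅ Z^4.

∂_1: C_1 → C_0 sends each edge [p,q] (with p < q) to q − p. For instance
  ∂[v_1,v_3] = [v_3] − [v_1].
The 4×4 boundary matrix has rank 3 and Smith normal form diag(1,1,1).

Now H_k = ker ∂_k / im ∂_{k+1}, so:

  H_0: rank C_0 − rank ∂_1 = 4 − 3 = 1, and the invariant factors of ∂_1 are all 1, so H_0 ≅ Z.

H_0 ≅ Z.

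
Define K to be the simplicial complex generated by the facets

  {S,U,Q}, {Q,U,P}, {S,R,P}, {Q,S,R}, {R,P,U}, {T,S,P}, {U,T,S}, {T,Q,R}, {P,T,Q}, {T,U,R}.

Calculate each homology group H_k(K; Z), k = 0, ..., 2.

H_0 = Z,  H_1 = Z/2,  H_2 = 0.

We work with the vertex ordering P < Q < R < S < T < U. The simplices of K, each written with vertices in increasing order, are:

  0-simplices (6): P, Q, R, S, T, U
  1-simplices (15): PQ, PR, PS, PT, PU, QR, QS, QT, QU, RS, RT, RU, ST, SU, TU
  2-simplices (10): PQT, PQU, PRS, PRU, PST, QRS, QRT, QSU, RTU, STU

so the chain groups are C_0 ≅ Z^6, C_1 ≅ Z^15, C_2 ≅ Z^10.

The boundary map ∂_1: C_1 → C_0 is given by ∂[p,q] = [q] − [p]. For instance
  ∂PT = T − P.
This gives a 6×15 integer matrix of rank 5; reducing to Smith normal form yields diagonal entries (1,1,1,1,1).

∂_2: C_2 → C_1 sends each 2-simplex [p,q,r] to [q,r] − [p,r] + [p,q]. For instance
  ∂PQT = QT − PT + PQ,
  ∂PRU = RU − PU + PR.
As a 15×10 matrix over Z this has rank 10, with invariant factors (1,1,1,1,1,1,1,1,1,2).

Reading off H_k = ker ∂_k / im ∂_{k+1}:

  H_0: rank C_0 − rank ∂_1 = 6 − 5 = 1, and the invariant factors of ∂_1 are all 1, so H_0 = Z.
  H_1: rank ker ∂_1 − rank ∂_2 = (15 − 5) − 10 = 0, and ∂_2 has invariant factor 2 > 1, so H_1 = Z/2.
  H_2: rank ker ∂_2 − rank ∂_3 = (10 − 10) − 0 = 0, and there is no ∂_3, so H_2 = 0.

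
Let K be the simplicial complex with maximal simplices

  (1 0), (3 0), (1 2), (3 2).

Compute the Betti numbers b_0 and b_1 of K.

b_0 = 1, b_1 = 1.

Take the total order 0 < 1 < 2 < 3 on the vertex set. Then K (dimension 1) consists of the simplices:

  0-simplices (4): [0], [1], [2], [3]
  1-simplices (4): [0,1], [0,3], [1,2], [2,3]

so the chain groups are C_0 ≅ Z^4, C_1 ≅ Z^4.

Boundary ∂_1: C_1 → C_0 is given by ∂[p,q] = [q] − [p]. For instance
  ∂[0,3] = [3] − [0].
The resulting 4×4 matrix has rank 3, and its Smith normal form has invariant factors (1,1,1).

Reading off H_k = ker ∂_k / im ∂_{k+1}:

  H_0: rank C_0 − rank ∂_1 = 4 − 3 = 1, and the invariant factors of ∂_1 are all 1, so H_0 ≅ Z.
  H_1: rank ker ∂_1 − rank ∂_2 = (4 − 3) − 0 = 1, and there is no ∂_2, so H_1 ≅ Z.

As a check, the Euler characteristic is 4 − 4 = 0, which agrees with 1 − 1 = 0.
(K is a triangulation of the circle S^1.)

Hence the Betti numbers are b_0 = 1, b_1 = 1.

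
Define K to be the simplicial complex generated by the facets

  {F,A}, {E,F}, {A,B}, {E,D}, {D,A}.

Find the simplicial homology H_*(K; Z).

H_0 ≅ Z,  H_1 ≅ Z.

Fix the vertex order A < B < D < E < F and write every simplex with vertices in increasing order. Then dim K = 1 and the simplices of K are:

  0-simplices (5): A, B, D, E, F
  1-simplices (5): AB, AD, AF, DE, EF

giving chain groups C_0 ≅ Z^5, C_1 ≅ Z^5.

The boundary map ∂_1: C_1 → C_0 sends each edge [p,q] (with p < q) to q − p. For instance
  ∂DE = E − D.
As a 5×5 matrix over Z this has rank 4, with invariant factors (1,1,1,1).

Now H_k = ker ∂_k / im ∂_{k+1}, so:

  H_0: rank C_0 − rank ∂_1 = 5 − 4 = 1, and the invariant factors of ∂_1 are all 1, so H_0 = Z.
  H_1: rank ker ∂_1 − rank ∂_2 = (5 − 4) − 0 = 1, and there is no ∂_2, so H_1 = Z.

As a check, the Euler characteristic is 5 − 5 = 0, which agrees with 1 − 1 = 0.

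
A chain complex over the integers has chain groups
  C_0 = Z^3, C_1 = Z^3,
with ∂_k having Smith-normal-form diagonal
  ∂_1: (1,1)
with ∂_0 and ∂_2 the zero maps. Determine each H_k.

H_0: b_0 = 3 − 0 − 2 = 1; torsion from ∂_1 factors > 1: none. So H_0 = Z.
H_1: b_1 = 3 − 2 − 0 = 1; torsion from ∂_2 factors > 1: none. So H_1 = Z.

H_0 = Z,  H_1 = Z.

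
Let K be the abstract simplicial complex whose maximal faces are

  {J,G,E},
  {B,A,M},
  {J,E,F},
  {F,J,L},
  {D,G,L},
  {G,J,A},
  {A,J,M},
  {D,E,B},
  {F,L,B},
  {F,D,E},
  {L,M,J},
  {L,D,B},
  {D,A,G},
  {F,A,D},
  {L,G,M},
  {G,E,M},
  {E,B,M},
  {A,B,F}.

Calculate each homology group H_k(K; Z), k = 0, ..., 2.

We work with the vertex ordering A < B < D < E < F < G < J < L < M. The simplices of K, each written with vertices in increasing order, are:

  0-simplices (9): A, B, D, E, F, G, J, L, M
  1-simplices (27): AB, AD, AF, AG, AJ, AM, BD, BE, BF, BL, BM, DE, DF, DG, DL, EF, EG, EJ, EM, FJ, FL, GJ, GL, GM, JL, JM, LM
  2-simplices (18): ABF, ABM, ADF, ADG, AGJ, AJM, BDE, BDL, BEM, BFL, DEF, DGL, EFJ, EGJ, EGM, FJL, GLM, JLM

Hence C_0 ≅ Z^9, C_1 ≅ Z^27, C_2 ≅ Z^18.

The boundary map ∂_1: C_1 → C_0 sends each edge [p,q] (with p < q) to q − p. For instance
  ∂FL = L − F.
This gives a 9×27 integer matrix of rank 8; reducing to Smith normal form yields diagonal entries (1,1,1,1,1,1,1,1).

Boundary ∂_2: C_2 → C_1 acts by ∂[p,q,r] = [q,r] − [p,r] + [p,q]. For instance
  ∂AGJ = GJ − AJ + AG,
  ∂ABF = BF − AF + AB.
The 27×18 boundary matrix has rank 18 and Smith normal form diag(1,1,1,1,1,1,1,1,1,1,1,1,1,1,1,1,1,2).

From H_k ≅ ker(∂_k) / im(∂_{k+1}) we obtain:

  H_0: rank C_0 − rank ∂_1 = 9 − 8 = 1, and the invariant factors of ∂_1 are all 1, so H_0 = Z.
  H_1: rank ker ∂_1 − rank ∂_2 = (27 − 8) − 18 = 1, and ∂_2 has invariant factor 2 > 1, so H_1 = Z ⊕ Z/2.
  H_2: rank ker ∂_2 − rank ∂_3 = (18 − 18) − 0 = 0, and there is no ∂_3, so H_2 = 0.

(K is a triangulation of the Klein bottle.)

H_0 = Z,  H_1 = Z ⊕ Z/2,  H_2 = 0.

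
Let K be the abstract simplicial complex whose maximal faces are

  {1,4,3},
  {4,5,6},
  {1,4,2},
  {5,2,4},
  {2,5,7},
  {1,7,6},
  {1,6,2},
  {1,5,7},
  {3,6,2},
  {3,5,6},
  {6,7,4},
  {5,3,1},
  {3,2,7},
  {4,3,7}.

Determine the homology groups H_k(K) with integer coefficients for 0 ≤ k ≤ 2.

H_0 = Z,  H_1 = Z^2,  H_2 = Z.

Take the total order 1 < 2 < 3 < 4 < 5 < 6 < 7 on the vertex set. Then K (dimension 2) consists of the simplices:

  0-simplices (7): [1], [2], [3], [4], [5], [6], [7]
  1-simplices (21): [1,2], [1,3], [1,4], [1,5], [1,6], [1,7], [2,3], [2,4], [2,5], [2,6], [2,7], [3,4], [3,5], [3,6], [3,7], [4,5], [4,6], [4,7], [5,6], [5,7], [6,7]
  2-simplices (14): [1,2,4], [1,2,6], [1,3,4], [1,3,5], [1,5,7], [1,6,7], [2,3,6], [2,3,7], [2,4,5], [2,5,7], [3,4,7], [3,5,6], [4,5,6], [4,6,7]

Hence C_0 ≅ Z^7, C_1 ≅ Z^21, C_2 ≅ Z^14.

Boundary ∂_1: C_1 → C_0 is given by ∂[p,q] = [q] − [p].
As a 7×21 matrix over Z this has rank 6, with invariant factors (1,1,1,1,1,1).

The boundary map ∂_2: C_2 → C_1 sends each 2-simplex [p,q,r] to [q,r] − [p,r] + [p,q]. For instance
  ∂[2,5,7] = [5,7] − [2,7] + [2,5],
  ∂[1,3,4] = [3,4] − [1,4] + [1,3].
As a 21×14 matrix over Z this has rank 13, with invariant factors (1,1,1,1,1,1,1,1,1,1,1,1,1).

Computing H_k = (kernel of ∂_k) / (image of ∂_{k+1}):

  H_0: rank C_0 − rank ∂_1 = 7 − 6 = 1, and the invariant factors of ∂_1 are all 1, so H_0 ≅ Z.
  H_1: rank ker ∂_1 − rank ∂_2 = (21 − 6) − 13 = 2, and the invariant factors of ∂_2 are all 1, so H_1 ≅ Z^2.
  H_2: rank ker ∂_2 − rank ∂_3 = (14 − 13) − 0 = 1, and there is no ∂_3, so H_2 ≅ Z.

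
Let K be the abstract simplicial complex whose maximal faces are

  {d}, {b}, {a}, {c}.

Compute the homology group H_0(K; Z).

Fix the vertex order a < b < c < d and write every simplex with vertices in increasing order. Then dim K = 0 and the simplices of K are:

  0-simplices (4): a, b, c, d

so the chain groups are C_0 ≅ Z^4.

Computing H_k = (kernel of ∂_k) / (image of ∂_{k+1}):

  H_0: rank C_0 − rank ∂_1 = 4 − 0 = 4, and there is no ∂_1, so H_0 ≅ Z^4.

H_0 = Z^4.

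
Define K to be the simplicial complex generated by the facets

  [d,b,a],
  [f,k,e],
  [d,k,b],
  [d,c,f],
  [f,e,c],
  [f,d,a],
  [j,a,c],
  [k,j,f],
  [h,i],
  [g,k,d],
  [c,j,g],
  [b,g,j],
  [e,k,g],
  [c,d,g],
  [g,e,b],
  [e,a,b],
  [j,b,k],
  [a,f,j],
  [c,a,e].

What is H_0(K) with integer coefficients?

H_0 ≅ Z^2.

Fix the vertex order a < b < c < d < e < f < g < h < i < j < k and write every simplex with vertices in increasing order. Then dim K = 2 and the simplices of K are:

  0-simplices (11): a, b, c, d, e, f, g, h, i, j, k
  1-simplices (28): ab, ac, ad, ae, af, aj, bd, be, bg, bj, bk, cd, ce, cf, cg, cj, df, dg, dk, ef, eg, ek, fj, fk, gj, gk, hi, jk
  2-simplices (18): abd, abe, ace, acj, adf, afj, bdk, beg, bgj, bjk, cdf, cdg, cef, cgj, dgk, efk, egk, fjk

giving chain groups C_0 ≅ Z^11, C_1 ≅ Z^28, C_2 ≅ Z^18.

The boundary map ∂_1: C_1 → C_0 is given by ∂[p,q] = [q] − [p]. For instance
  ∂cg = g − c.
The 11×28 boundary matrix has rank 9 and Smith normal form diag(1,1,1,1,1,1,1,1,1).

∂_2: C_2 → C_1 sends each 2-simplex [p,q,r] to [q,r] − [p,r] + [p,q]. For instance
  ∂abe = be − ae + ab,
  ∂abd = bd − ad + ab.
The resulting 28×18 matrix has rank 18, and its Smith normal form has invariant factors (1,1,1,1,1,1,1,1,1,1,1,1,1,1,1,1,1,2).

Reading off H_k = ker ∂_k / im ∂_{k+1}:

  H_0: rank C_0 − rank ∂_1 = 11 − 9 = 2, and the invariant factors of ∂_1 are all 1, so H_0 = Z^2.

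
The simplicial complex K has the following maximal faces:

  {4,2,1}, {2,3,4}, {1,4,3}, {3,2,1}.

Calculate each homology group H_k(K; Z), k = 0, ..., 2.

H_0 ≅ Z,  H_1 = 0,  H_2 ≅ Z.

Take the total order 1 < 2 < 3 < 4 on the vertex set. Then K (dimension 2) consists of the simplices:

  0-simplices (4): [1], [2], [3], [4]
  1-simplices (6): [1,2], [1,3], [1,4], [2,3], [2,4], [3,4]
  2-simplices (4): [1,2,3], [1,2,4], [1,3,4], [2,3,4]

Hence C_0 ≅ Z^4, C_1 ≅ Z^6, C_2 ≅ Z^4.

∂_1: C_1 → C_0 sends each edge [p,q] (with p < q) to q − p. For instance
  ∂[1,2] = [2] − [1].
This gives a 4×6 integer matrix of rank 3; reducing to Smith normal form yields diagonal entries (1,1,1).

Boundary ∂_2: C_2 → C_1 sends each 2-simplex [p,q,r] to [q,r] − [p,r] + [p,q]. For instance
  ∂[1,3,4] = [3,4] − [1,4] + [1,3],
  ∂[2,3,4] = [3,4] − [2,4] + [2,3].
This gives a 6×4 integer matrix of rank 3; reducing to Smith normal form yields diagonal entries (1,1,1).

Computing H_k = (kernel of ∂_k) / (image of ∂_{k+1}):

  H_0: rank C_0 − rank ∂_1 = 4 − 3 = 1, and the invariant factors of ∂_1 are all 1, so H_0 ≅ Z.
  H_1: rank ker ∂_1 − rank ∂_2 = (6 − 3) − 3 = 0, and the invariant factors of ∂_2 are all 1, so H_1 ≅ 0.
  H_2: rank ker ∂_2 − rank ∂_3 = (4 − 3) − 0 = 1, and there is no ∂_3, so H_2 ≅ Z.

(K is a triangulation of the 2-sphere S^2.)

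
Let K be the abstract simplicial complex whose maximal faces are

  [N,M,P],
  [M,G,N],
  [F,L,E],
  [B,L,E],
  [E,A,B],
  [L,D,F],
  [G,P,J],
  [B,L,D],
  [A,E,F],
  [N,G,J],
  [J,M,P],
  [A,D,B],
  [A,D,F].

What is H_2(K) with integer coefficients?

H_2 = Z.

Take the total order A < B < D < E < F < G < J < L < M < N < P on the vertex set. Then K (dimension 2) consists of the simplices:

  0-simplices (11): A, B, D, E, F, G, J, L, M, N, P
  1-simplices (22): AB, AD, AE, AF, BD, BE, BL, DF, DL, EF, EL, FL, GJ, GM, GN, GP, JM, JN, JP, MN, MP, NP
  2-simplices (13): ABD, ABE, ADF, AEF, BDL, BEL, DFL, EFL, GJN, GJP, GMN, JMP, MNP

giving chain groups C_0 ≅ Z^11, C_1 ≅ Z^22, C_2 ≅ Z^13.

The boundary map ∂_1: C_1 → C_0 sends each edge [p,q] (with p < q) to q − p.
The 11×22 boundary matrix has rank 9 and Smith normal form diag(1,1,1,1,1,1,1,1,1).

Boundary ∂_2: C_2 → C_1 sends each 2-simplex [p,q,r] to [q,r] − [p,r] + [p,q]. For instance
  ∂BDL = DL − BL + BD,
  ∂DFL = FL − DL + DF.
The 22×13 boundary matrix has rank 12 and Smith normal form diag(1,1,1,1,1,1,1,1,1,1,1,1).

Computing H_k = (kernel of ∂_k) / (image of ∂_{k+1}):

  H_2: rank ker ∂_2 − rank ∂_3 = (13 − 12) − 0 = 1, and there is no ∂_3, so H_2 ≅ Z.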